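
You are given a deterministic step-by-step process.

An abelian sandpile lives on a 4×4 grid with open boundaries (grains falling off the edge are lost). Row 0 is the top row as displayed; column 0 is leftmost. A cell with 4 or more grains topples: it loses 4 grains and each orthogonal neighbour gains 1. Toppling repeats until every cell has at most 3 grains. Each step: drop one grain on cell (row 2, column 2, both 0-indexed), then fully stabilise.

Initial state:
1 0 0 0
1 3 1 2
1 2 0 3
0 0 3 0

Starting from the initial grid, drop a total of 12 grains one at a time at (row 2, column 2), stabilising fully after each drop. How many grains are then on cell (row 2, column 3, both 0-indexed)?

0

step 0: 1 0 0 0
1 3 1 2
1 2 0 3
0 0 3 0
step 1: 1 0 0 0
1 3 1 2
1 2 1 3
0 0 3 0
step 2: 1 0 0 0
1 3 1 2
1 2 2 3
0 0 3 0
step 3: 1 0 0 0
1 3 1 2
1 2 3 3
0 0 3 0
step 4: 1 0 0 0
1 3 2 3
1 3 2 0
0 1 0 2
step 5: 1 0 0 0
1 3 2 3
1 3 3 0
0 1 0 2
step 6: 1 1 1 1
2 1 1 0
2 1 2 2
0 2 1 2
step 7: 1 1 1 1
2 1 1 0
2 1 3 2
0 2 1 2
step 8: 1 1 1 1
2 1 2 0
2 2 0 3
0 2 2 2
step 9: 1 1 1 1
2 1 2 0
2 2 1 3
0 2 2 2
step 10: 1 1 1 1
2 1 2 0
2 2 2 3
0 2 2 2
step 11: 1 1 1 1
2 1 2 0
2 2 3 3
0 2 2 2
step 12: 1 1 1 1
2 1 3 1
2 3 1 0
0 2 3 3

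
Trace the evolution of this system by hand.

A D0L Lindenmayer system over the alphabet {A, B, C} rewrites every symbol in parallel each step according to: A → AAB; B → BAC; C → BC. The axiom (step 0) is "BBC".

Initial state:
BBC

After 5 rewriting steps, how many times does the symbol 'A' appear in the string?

187

0) BBC
1) BACBACBC
2) BACAABBCBACAABBCBACBC
3) BACAABBCAABAABBACBACBCBACAABBCAABAABBACBACBCBACAABBCBACBC
4) BACAABBCAABAABBACBACBCAABAABBACAABAABBACBACAABBCBACAABBCBA…ACBACAABBCBACAABBCBACBCBACAABBCAABAABBACBACBCBACAABBCBACBC  (len 157)
5) BACAABBCAABAABBACBACBCAABAABBACAABAABBACBACAABBCBACAABBCBA…ACBACAABBCBACAABBCBACBCBACAABBCAABAABBACBACBCBACAABBCBACBC  (len 436)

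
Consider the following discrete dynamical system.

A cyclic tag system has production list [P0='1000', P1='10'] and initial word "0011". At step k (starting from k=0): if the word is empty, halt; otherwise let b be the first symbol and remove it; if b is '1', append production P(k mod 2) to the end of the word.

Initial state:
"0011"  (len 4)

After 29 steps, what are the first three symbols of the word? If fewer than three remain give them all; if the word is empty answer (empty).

[0] "0011"  (len 4)
[1] "011"  (len 3)
[2] "11"  (len 2)
[3] "11000"  (len 5)
[4] "100010"  (len 6)
[5] "000101000"  (len 9)
[6] "00101000"  (len 8)
[7] "0101000"  (len 7)
[8] "101000"  (len 6)
[9] "010001000"  (len 9)
[10] "10001000"  (len 8)
[11] "00010001000"  (len 11)
[12] "0010001000"  (len 10)
[13] "010001000"  (len 9)
[14] "10001000"  (len 8)
[15] "00010001000"  (len 11)
[16] "0010001000"  (len 10)
[17] "010001000"  (len 9)
[18] "10001000"  (len 8)
[19] "00010001000"  (len 11)
[20] "0010001000"  (len 10)
[21] "010001000"  (len 9)
[22] "10001000"  (len 8)
[23] "00010001000"  (len 11)
[24] "0010001000"  (len 10)
[25] "010001000"  (len 9)
[26] "10001000"  (len 8)
[27] "00010001000"  (len 11)
[28] "0010001000"  (len 10)
[29] "010001000"  (len 9)

010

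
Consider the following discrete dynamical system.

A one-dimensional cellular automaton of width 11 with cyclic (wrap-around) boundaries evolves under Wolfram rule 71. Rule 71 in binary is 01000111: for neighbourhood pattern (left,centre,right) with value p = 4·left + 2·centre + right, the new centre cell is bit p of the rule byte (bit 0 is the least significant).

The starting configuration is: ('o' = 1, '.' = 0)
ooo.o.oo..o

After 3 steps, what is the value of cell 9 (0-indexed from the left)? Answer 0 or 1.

1

gen 0: ooo.o.oo..o
gen 1: ..o.o..o.o.
gen 2: ooo.o.oo.o.
gen 3: ..o.o..o.o.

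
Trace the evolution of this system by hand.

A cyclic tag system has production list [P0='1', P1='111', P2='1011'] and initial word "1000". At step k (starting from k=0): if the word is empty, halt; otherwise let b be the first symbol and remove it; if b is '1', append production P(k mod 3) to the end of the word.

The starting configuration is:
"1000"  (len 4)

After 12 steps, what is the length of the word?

15

[0] "1000"  (len 4)
[1] "0001"  (len 4)
[2] "001"  (len 3)
[3] "01"  (len 2)
[4] "1"  (len 1)
[5] "111"  (len 3)
[6] "111011"  (len 6)
[7] "110111"  (len 6)
[8] "10111111"  (len 8)
[9] "01111111011"  (len 11)
[10] "1111111011"  (len 10)
[11] "111111011111"  (len 12)
[12] "111110111111011"  (len 15)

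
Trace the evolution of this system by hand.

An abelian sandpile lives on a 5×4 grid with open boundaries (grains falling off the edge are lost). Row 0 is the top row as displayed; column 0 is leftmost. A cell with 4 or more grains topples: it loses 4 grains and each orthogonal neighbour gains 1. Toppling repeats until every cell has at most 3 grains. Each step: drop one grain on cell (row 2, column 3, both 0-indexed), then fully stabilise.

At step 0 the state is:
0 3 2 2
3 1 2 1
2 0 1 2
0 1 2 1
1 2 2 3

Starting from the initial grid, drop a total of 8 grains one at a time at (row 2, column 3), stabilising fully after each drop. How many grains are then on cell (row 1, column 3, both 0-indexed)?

3

k=0  0 3 2 2
3 1 2 1
2 0 1 2
0 1 2 1
1 2 2 3
k=1  0 3 2 2
3 1 2 1
2 0 1 3
0 1 2 1
1 2 2 3
k=2  0 3 2 2
3 1 2 2
2 0 2 0
0 1 2 2
1 2 2 3
k=3  0 3 2 2
3 1 2 2
2 0 2 1
0 1 2 2
1 2 2 3
k=4  0 3 2 2
3 1 2 2
2 0 2 2
0 1 2 2
1 2 2 3
k=5  0 3 2 2
3 1 2 2
2 0 2 3
0 1 2 2
1 2 2 3
k=6  0 3 2 2
3 1 2 3
2 0 3 0
0 1 2 3
1 2 2 3
k=7  0 3 2 2
3 1 2 3
2 0 3 1
0 1 2 3
1 2 2 3
k=8  0 3 2 2
3 1 2 3
2 0 3 2
0 1 2 3
1 2 2 3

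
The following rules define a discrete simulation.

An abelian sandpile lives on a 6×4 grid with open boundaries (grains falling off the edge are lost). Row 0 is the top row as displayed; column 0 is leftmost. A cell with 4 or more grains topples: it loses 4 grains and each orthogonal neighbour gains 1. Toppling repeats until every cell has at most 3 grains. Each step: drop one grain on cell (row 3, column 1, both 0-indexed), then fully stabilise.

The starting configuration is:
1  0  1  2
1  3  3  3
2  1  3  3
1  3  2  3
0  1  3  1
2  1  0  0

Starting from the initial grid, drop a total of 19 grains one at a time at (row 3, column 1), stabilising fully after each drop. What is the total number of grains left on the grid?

43

step 0: 1  0  1  2
1  3  3  3
2  1  3  3
1  3  2  3
0  1  3  1
2  1  0  0
step 1: 1  0  1  2
1  3  3  3
2  2  3  3
2  0  3  3
0  2  3  1
2  1  0  0
step 2: 1  0  1  2
1  3  3  3
2  2  3  3
2  1  3  3
0  2  3  1
2  1  0  0
step 3: 1  0  1  2
1  3  3  3
2  2  3  3
2  2  3  3
0  2  3  1
2  1  0  0
step 4: 1  0  1  2
1  3  3  3
2  2  3  3
2  3  3  3
0  2  3  1
2  1  0  0
step 5: 1  1  2  3
2  1  2  1
3  1  3  2
3  3  3  1
1  0  1  3
2  2  1  0
step 6: 1  1  2  3
3  2  3  1
1  0  1  3
1  3  1  2
2  1  2  3
2  2  1  0
step 7: 1  1  2  3
3  2  3  1
1  1  1  3
2  0  2  2
2  2  2  3
2  2  1  0
step 8: 1  1  2  3
3  2  3  1
1  1  1  3
2  1  2  2
2  2  2  3
2  2  1  0
step 9: 1  1  2  3
3  2  3  1
1  1  1  3
2  2  2  2
2  2  2  3
2  2  1  0
step 10: 1  1  2  3
3  2  3  1
1  1  1  3
2  3  2  2
2  2  2  3
2  2  1  0
step 11: 1  1  2  3
3  2  3  1
1  2  1  3
3  0  3  2
2  3  2  3
2  2  1  0
step 12: 1  1  2  3
3  2  3  1
1  2  1  3
3  1  3  2
2  3  2  3
2  2  1  0
step 13: 1  1  2  3
3  2  3  1
1  2  1  3
3  2  3  2
2  3  2  3
2  2  1  0
step 14: 1  1  2  3
3  2  3  1
1  2  1  3
3  3  3  2
2  3  2  3
2  2  1  0
step 15: 1  1  2  3
3  2  3  2
2  3  3  0
1  3  2  1
0  2  1  1
3  3  2  1
step 16: 2  2  3  3
1  1  1  3
0  3  2  1
3  2  0  2
0  3  2  1
3  3  2  1
step 17: 2  2  3  3
1  1  1  3
0  3  2  1
3  3  0  2
0  3  2  1
3  3  2  1
step 18: 2  2  3  3
1  2  1  3
2  0  3  1
0  3  1  2
3  1  3  1
0  1  3  1
step 19: 2  2  3  3
1  2  1  3
2  1  3  1
1  0  2  2
3  2  3  1
0  1  3  1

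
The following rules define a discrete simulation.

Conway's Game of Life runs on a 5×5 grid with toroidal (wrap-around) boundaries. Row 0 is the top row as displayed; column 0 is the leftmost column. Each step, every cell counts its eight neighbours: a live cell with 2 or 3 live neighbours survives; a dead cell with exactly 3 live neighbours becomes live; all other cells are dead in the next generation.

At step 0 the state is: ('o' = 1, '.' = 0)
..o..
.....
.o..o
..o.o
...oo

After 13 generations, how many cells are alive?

t=0: ..o..
.....
.o..o
..o.o
...oo
t=1: ...o.
.....
o..o.
..o.o
..o.o
t=2: ...o.
....o
...oo
ooo.o
..o.o
t=3: ...oo
....o
.oo..
.oo..
..o.o
t=4: o...o
o.o.o
oooo.
o....
ooo.o
t=5: ..o..
..o..
..oo.
.....
...o.
t=6: ..oo.
.oo..
..oo.
..oo.
.....
t=7: .ooo.
.o...
.....
..oo.
.....
t=8: .oo..
.o...
..o..
.....
.o...
t=9: ooo..
.o...
.....
.....
.oo..
t=10: o....
ooo..
.....
.....
o.o..
t=11: o.o.o
oo...
.o...
.....
.o...
t=12: ..o.o
..o.o
oo...
.....
oo...
t=13: ..o.o
..o.o
oo...
.....
oo...

8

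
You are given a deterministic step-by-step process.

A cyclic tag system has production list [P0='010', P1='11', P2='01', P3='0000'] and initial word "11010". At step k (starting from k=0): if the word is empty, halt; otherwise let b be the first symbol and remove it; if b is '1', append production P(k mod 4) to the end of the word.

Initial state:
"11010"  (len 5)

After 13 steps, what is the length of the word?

t=0: "11010"  (len 5)
t=1: "1010010"  (len 7)
t=2: "01001011"  (len 8)
t=3: "1001011"  (len 7)
t=4: "0010110000"  (len 10)
t=5: "010110000"  (len 9)
t=6: "10110000"  (len 8)
t=7: "011000001"  (len 9)
t=8: "11000001"  (len 8)
t=9: "1000001010"  (len 10)
t=10: "00000101011"  (len 11)
t=11: "0000101011"  (len 10)
t=12: "000101011"  (len 9)
t=13: "00101011"  (len 8)

8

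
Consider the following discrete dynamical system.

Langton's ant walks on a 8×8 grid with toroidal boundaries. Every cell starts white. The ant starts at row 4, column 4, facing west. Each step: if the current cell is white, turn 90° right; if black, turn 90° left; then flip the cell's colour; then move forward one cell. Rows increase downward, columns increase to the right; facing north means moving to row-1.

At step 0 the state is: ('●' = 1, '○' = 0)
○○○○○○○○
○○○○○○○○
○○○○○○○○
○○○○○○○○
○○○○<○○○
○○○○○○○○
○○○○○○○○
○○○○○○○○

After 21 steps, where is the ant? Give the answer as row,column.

step 0: ○○○○○○○○
○○○○○○○○
○○○○○○○○
○○○○○○○○
○○○○<○○○
○○○○○○○○
○○○○○○○○
○○○○○○○○
step 1: ○○○○○○○○
○○○○○○○○
○○○○○○○○
○○○○^○○○
○○○○●○○○
○○○○○○○○
○○○○○○○○
○○○○○○○○
step 2: ○○○○○○○○
○○○○○○○○
○○○○○○○○
○○○○●>○○
○○○○●○○○
○○○○○○○○
○○○○○○○○
○○○○○○○○
step 3: ○○○○○○○○
○○○○○○○○
○○○○○○○○
○○○○●●○○
○○○○●v○○
○○○○○○○○
○○○○○○○○
○○○○○○○○
step 4: ○○○○○○○○
○○○○○○○○
○○○○○○○○
○○○○●●○○
○○○○<●○○
○○○○○○○○
○○○○○○○○
○○○○○○○○
step 5: ○○○○○○○○
○○○○○○○○
○○○○○○○○
○○○○●●○○
○○○○○●○○
○○○○v○○○
○○○○○○○○
○○○○○○○○
step 6: ○○○○○○○○
○○○○○○○○
○○○○○○○○
○○○○●●○○
○○○○○●○○
○○○<●○○○
○○○○○○○○
○○○○○○○○
step 7: ○○○○○○○○
○○○○○○○○
○○○○○○○○
○○○○●●○○
○○○^○●○○
○○○●●○○○
○○○○○○○○
○○○○○○○○
step 8: ○○○○○○○○
○○○○○○○○
○○○○○○○○
○○○○●●○○
○○○●>●○○
○○○●●○○○
○○○○○○○○
○○○○○○○○
step 9: ○○○○○○○○
○○○○○○○○
○○○○○○○○
○○○○●●○○
○○○●●●○○
○○○●v○○○
○○○○○○○○
○○○○○○○○
step 10: ○○○○○○○○
○○○○○○○○
○○○○○○○○
○○○○●●○○
○○○●●●○○
○○○●○>○○
○○○○○○○○
○○○○○○○○
step 11: ○○○○○○○○
○○○○○○○○
○○○○○○○○
○○○○●●○○
○○○●●●○○
○○○●○●○○
○○○○○v○○
○○○○○○○○
step 12: ○○○○○○○○
○○○○○○○○
○○○○○○○○
○○○○●●○○
○○○●●●○○
○○○●○●○○
○○○○<●○○
○○○○○○○○
step 13: ○○○○○○○○
○○○○○○○○
○○○○○○○○
○○○○●●○○
○○○●●●○○
○○○●^●○○
○○○○●●○○
○○○○○○○○
step 14: ○○○○○○○○
○○○○○○○○
○○○○○○○○
○○○○●●○○
○○○●●●○○
○○○●●>○○
○○○○●●○○
○○○○○○○○
step 15: ○○○○○○○○
○○○○○○○○
○○○○○○○○
○○○○●●○○
○○○●●^○○
○○○●●○○○
○○○○●●○○
○○○○○○○○
step 16: ○○○○○○○○
○○○○○○○○
○○○○○○○○
○○○○●●○○
○○○●<○○○
○○○●●○○○
○○○○●●○○
○○○○○○○○
step 17: ○○○○○○○○
○○○○○○○○
○○○○○○○○
○○○○●●○○
○○○●○○○○
○○○●v○○○
○○○○●●○○
○○○○○○○○
step 18: ○○○○○○○○
○○○○○○○○
○○○○○○○○
○○○○●●○○
○○○●○○○○
○○○●○>○○
○○○○●●○○
○○○○○○○○
step 19: ○○○○○○○○
○○○○○○○○
○○○○○○○○
○○○○●●○○
○○○●○○○○
○○○●○●○○
○○○○●v○○
○○○○○○○○
step 20: ○○○○○○○○
○○○○○○○○
○○○○○○○○
○○○○●●○○
○○○●○○○○
○○○●○●○○
○○○○●○>○
○○○○○○○○
step 21: ○○○○○○○○
○○○○○○○○
○○○○○○○○
○○○○●●○○
○○○●○○○○
○○○●○●○○
○○○○●○●○
○○○○○○v○

7,6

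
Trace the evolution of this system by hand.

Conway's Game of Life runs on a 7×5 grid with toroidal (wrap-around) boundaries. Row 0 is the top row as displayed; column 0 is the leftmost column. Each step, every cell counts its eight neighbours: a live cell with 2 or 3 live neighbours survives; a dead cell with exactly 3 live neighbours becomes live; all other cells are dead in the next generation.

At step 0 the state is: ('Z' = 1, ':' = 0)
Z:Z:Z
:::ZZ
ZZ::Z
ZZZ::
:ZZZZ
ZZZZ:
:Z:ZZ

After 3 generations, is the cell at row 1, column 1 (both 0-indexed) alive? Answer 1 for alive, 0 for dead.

k=0  Z:Z:Z
:::ZZ
ZZ::Z
ZZZ::
:ZZZZ
ZZZZ:
:Z:ZZ
k=1  :ZZ::
::Z::
:::::
:::::
:::::
:::::
:::::
k=2  :ZZ::
:ZZ::
:::::
:::::
:::::
:::::
:::::
k=3  :ZZ::
:ZZ::
:::::
:::::
:::::
:::::
:::::

1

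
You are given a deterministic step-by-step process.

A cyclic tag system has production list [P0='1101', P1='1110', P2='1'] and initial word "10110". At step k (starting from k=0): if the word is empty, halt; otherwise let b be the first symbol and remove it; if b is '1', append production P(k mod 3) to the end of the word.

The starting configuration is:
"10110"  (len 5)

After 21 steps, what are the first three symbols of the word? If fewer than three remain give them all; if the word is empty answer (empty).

step 0: "10110"  (len 5)
step 1: "01101101"  (len 8)
step 2: "1101101"  (len 7)
step 3: "1011011"  (len 7)
step 4: "0110111101"  (len 10)
step 5: "110111101"  (len 9)
step 6: "101111011"  (len 9)
step 7: "011110111101"  (len 12)
step 8: "11110111101"  (len 11)
step 9: "11101111011"  (len 11)
step 10: "11011110111101"  (len 14)
step 11: "10111101111011110"  (len 17)
step 12: "01111011110111101"  (len 17)
step 13: "1111011110111101"  (len 16)
step 14: "1110111101111011110"  (len 19)
step 15: "1101111011110111101"  (len 19)
step 16: "1011110111101111011101"  (len 22)
step 17: "0111101111011110111011110"  (len 25)
step 18: "111101111011110111011110"  (len 24)
step 19: "111011110111101110111101101"  (len 27)
step 20: "110111101111011101111011011110"  (len 30)
step 21: "101111011110111011110110111101"  (len 30)

101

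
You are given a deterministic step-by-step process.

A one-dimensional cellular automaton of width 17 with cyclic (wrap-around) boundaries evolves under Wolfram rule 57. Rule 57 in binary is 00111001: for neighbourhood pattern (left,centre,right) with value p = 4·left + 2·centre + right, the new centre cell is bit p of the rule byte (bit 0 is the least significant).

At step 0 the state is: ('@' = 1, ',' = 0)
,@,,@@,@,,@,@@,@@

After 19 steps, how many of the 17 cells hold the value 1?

gen 0: ,@,,@@,@,,@,@@,@@
gen 1: @,@,@,@,@,,@@,@@,
gen 2: ,@,@,@,@,@,@,@@,@
gen 3: @,@,@,@,@,@,@@,@,
gen 4: ,@,@,@,@,@,@@,@,@
gen 5: @,@,@,@,@,@@,@,@,
gen 6: ,@,@,@,@,@@,@,@,@
gen 7: @,@,@,@,@@,@,@,@,
gen 8: ,@,@,@,@@,@,@,@,@
gen 9: @,@,@,@@,@,@,@,@,
gen 10: ,@,@,@@,@,@,@,@,@
gen 11: @,@,@@,@,@,@,@,@,
gen 12: ,@,@@,@,@,@,@,@,@
gen 13: @,@@,@,@,@,@,@,@,
gen 14: ,@@,@,@,@,@,@,@,@
gen 15: @@,@,@,@,@,@,@,@,
gen 16: @,@,@,@,@,@,@,@,@
gen 17: ,@,@,@,@,@,@,@,@@
gen 18: @,@,@,@,@,@,@,@@,
gen 19: ,@,@,@,@,@,@,@@,@

9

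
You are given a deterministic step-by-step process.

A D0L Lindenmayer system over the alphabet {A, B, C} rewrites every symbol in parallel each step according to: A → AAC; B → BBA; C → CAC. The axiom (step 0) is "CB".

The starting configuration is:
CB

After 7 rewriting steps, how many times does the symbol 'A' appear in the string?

0) CB
1) CACBBA
2) CACAACCACBBABBAAAC
3) CACAACCACAACAACCACCACAACCACBBABBAAACBBABBAAACAACAACCAC
4) CACAACCACAACAACCACCACAACCACAACAACCACAACAACCACCACAACCACCACA…CCACBBABBAAACBBABBAAACAACAACCACAACAACCACAACAACCACCACAACCAC  (len 162)
5) CACAACCACAACAACCACCACAACCACAACAACCACAACAACCACCACAACCACCACA…CCACAACAACCACAACAACCACCACAACCACCACAACCACAACAACCACCACAACCAC  (len 486)
6) CACAACCACAACAACCACCACAACCACAACAACCACAACAACCACCACAACCACCACA…CCACAACAACCACAACAACCACCACAACCACCACAACCACAACAACCACCACAACCAC  (len 1458)
7) CACAACCACAACAACCACCACAACCACAACAACCACAACAACCACCACAACCACCACA…CCACAACAACCACAACAACCACCACAACCACCACAACCACAACAACCACCACAACCAC  (len 4374)

2186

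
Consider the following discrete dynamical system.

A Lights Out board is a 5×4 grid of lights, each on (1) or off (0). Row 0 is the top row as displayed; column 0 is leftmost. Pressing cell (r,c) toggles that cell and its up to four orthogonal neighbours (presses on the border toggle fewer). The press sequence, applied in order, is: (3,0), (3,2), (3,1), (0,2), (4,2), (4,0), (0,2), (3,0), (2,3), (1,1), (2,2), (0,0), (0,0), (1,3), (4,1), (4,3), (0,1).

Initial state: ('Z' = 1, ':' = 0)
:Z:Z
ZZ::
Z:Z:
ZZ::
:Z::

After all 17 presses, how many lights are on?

11

t=0: :Z:Z
ZZ::
Z:Z:
ZZ::
:Z::
t=1: :Z:Z
ZZ::
::Z:
::::
ZZ::
t=2: :Z:Z
ZZ::
::::
:ZZZ
ZZZ:
t=3: :Z:Z
ZZ::
:Z::
Z::Z
Z:Z:
t=4: ::Z:
ZZZ:
:Z::
Z::Z
Z:Z:
t=5: ::Z:
ZZZ:
:Z::
Z:ZZ
ZZ:Z
t=6: ::Z:
ZZZ:
:Z::
::ZZ
:::Z
t=7: :Z:Z
ZZ::
:Z::
::ZZ
:::Z
t=8: :Z:Z
ZZ::
ZZ::
ZZZZ
Z::Z
t=9: :Z:Z
ZZ:Z
ZZZZ
ZZZ:
Z::Z
t=10: :::Z
::ZZ
Z:ZZ
ZZZ:
Z::Z
t=11: :::Z
:::Z
ZZ::
ZZ::
Z::Z
t=12: ZZ:Z
Z::Z
ZZ::
ZZ::
Z::Z
t=13: :::Z
:::Z
ZZ::
ZZ::
Z::Z
t=14: ::::
::Z:
ZZ:Z
ZZ::
Z::Z
t=15: ::::
::Z:
ZZ:Z
Z:::
:ZZZ
t=16: ::::
::Z:
ZZ:Z
Z::Z
:Z::
t=17: ZZZ:
:ZZ:
ZZ:Z
Z::Z
:Z::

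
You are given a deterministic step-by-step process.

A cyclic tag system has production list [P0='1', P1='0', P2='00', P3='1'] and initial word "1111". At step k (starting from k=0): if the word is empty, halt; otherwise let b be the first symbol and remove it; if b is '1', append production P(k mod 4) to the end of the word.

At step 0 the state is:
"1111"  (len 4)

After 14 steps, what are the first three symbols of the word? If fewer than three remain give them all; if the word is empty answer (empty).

k=0  "1111"  (len 4)
k=1  "1111"  (len 4)
k=2  "1110"  (len 4)
k=3  "11000"  (len 5)
k=4  "10001"  (len 5)
k=5  "00011"  (len 5)
k=6  "0011"  (len 4)
k=7  "011"  (len 3)
k=8  "11"  (len 2)
k=9  "11"  (len 2)
k=10  "10"  (len 2)
k=11  "000"  (len 3)
k=12  "00"  (len 2)
k=13  "0"  (len 1)
k=14  (halted — word empty)

(empty)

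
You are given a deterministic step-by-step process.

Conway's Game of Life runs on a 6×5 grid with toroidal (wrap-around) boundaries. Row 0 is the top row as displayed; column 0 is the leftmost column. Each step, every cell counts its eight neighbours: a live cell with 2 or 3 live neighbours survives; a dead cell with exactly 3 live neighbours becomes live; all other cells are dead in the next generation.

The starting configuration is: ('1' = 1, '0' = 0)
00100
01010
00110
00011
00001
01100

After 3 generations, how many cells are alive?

k=0  00100
01010
00110
00011
00001
01100
k=1  00010
01010
00000
00101
10101
01110
k=2  01011
00100
00110
11001
10001
11000
k=3  01011
01001
10111
01100
00000
01110

14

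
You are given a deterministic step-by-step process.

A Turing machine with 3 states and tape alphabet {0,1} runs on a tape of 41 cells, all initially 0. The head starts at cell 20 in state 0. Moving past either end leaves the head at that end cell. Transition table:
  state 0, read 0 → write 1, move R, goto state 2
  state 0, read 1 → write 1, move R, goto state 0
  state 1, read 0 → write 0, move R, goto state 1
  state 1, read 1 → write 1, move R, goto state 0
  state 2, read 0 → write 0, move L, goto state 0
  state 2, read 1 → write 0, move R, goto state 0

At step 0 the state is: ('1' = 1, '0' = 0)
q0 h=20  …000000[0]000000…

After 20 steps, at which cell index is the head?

26

step 0: q0 h=20  …000000[0]000000…
step 1: q2 h=21  …000001[0]000000…
step 2: q0 h=20  …000000[1]000000…
step 3: q0 h=21  …000001[0]000000…
step 4: q2 h=22  …000011[0]000000…
step 5: q0 h=21  …000001[1]000000…
step 6: q0 h=22  …000011[0]000000…
step 7: q2 h=23  …000111[0]000000…
step 8: q0 h=22  …000011[1]000000…
step 9: q0 h=23  …000111[0]000000…
step 10: q2 h=24  …001111[0]000000…
step 11: q0 h=23  …000111[1]000000…
step 12: q0 h=24  …001111[0]000000…
step 13: q2 h=25  …011111[0]000000…
step 14: q0 h=24  …001111[1]000000…
step 15: q0 h=25  …011111[0]000000…
step 16: q2 h=26  …111111[0]000000…
step 17: q0 h=25  …011111[1]000000…
step 18: q0 h=26  …111111[0]000000…
step 19: q2 h=27  …111111[0]000000…
step 20: q0 h=26  …111111[1]000000…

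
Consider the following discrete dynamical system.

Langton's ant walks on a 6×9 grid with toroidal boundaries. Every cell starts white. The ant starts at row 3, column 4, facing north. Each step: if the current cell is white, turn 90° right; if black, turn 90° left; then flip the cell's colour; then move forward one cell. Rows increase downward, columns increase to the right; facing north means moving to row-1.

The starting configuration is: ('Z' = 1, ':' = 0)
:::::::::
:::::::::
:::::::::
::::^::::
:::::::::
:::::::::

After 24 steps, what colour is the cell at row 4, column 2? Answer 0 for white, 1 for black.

1

gen 0: :::::::::
:::::::::
:::::::::
::::^::::
:::::::::
:::::::::
gen 1: :::::::::
:::::::::
:::::::::
::::Z>:::
:::::::::
:::::::::
gen 2: :::::::::
:::::::::
:::::::::
::::ZZ:::
:::::v:::
:::::::::
gen 3: :::::::::
:::::::::
:::::::::
::::ZZ:::
::::<Z:::
:::::::::
gen 4: :::::::::
:::::::::
:::::::::
::::^Z:::
::::ZZ:::
:::::::::
gen 5: :::::::::
:::::::::
:::::::::
:::<:Z:::
::::ZZ:::
:::::::::
gen 6: :::::::::
:::::::::
:::^:::::
:::Z:Z:::
::::ZZ:::
:::::::::
gen 7: :::::::::
:::::::::
:::Z>::::
:::Z:Z:::
::::ZZ:::
:::::::::
gen 8: :::::::::
:::::::::
:::ZZ::::
:::ZvZ:::
::::ZZ:::
:::::::::
gen 9: :::::::::
:::::::::
:::ZZ::::
:::<ZZ:::
::::ZZ:::
:::::::::
gen 10: :::::::::
:::::::::
:::ZZ::::
::::ZZ:::
:::vZZ:::
:::::::::
gen 11: :::::::::
:::::::::
:::ZZ::::
::::ZZ:::
::<ZZZ:::
:::::::::
gen 12: :::::::::
:::::::::
:::ZZ::::
::^:ZZ:::
::ZZZZ:::
:::::::::
gen 13: :::::::::
:::::::::
:::ZZ::::
::Z>ZZ:::
::ZZZZ:::
:::::::::
gen 14: :::::::::
:::::::::
:::ZZ::::
::ZZZZ:::
::ZvZZ:::
:::::::::
gen 15: :::::::::
:::::::::
:::ZZ::::
::ZZZZ:::
::Z:>Z:::
:::::::::
gen 16: :::::::::
:::::::::
:::ZZ::::
::ZZ^Z:::
::Z::Z:::
:::::::::
gen 17: :::::::::
:::::::::
:::ZZ::::
::Z<:Z:::
::Z::Z:::
:::::::::
gen 18: :::::::::
:::::::::
:::ZZ::::
::Z::Z:::
::Zv:Z:::
:::::::::
gen 19: :::::::::
:::::::::
:::ZZ::::
::Z::Z:::
::<Z:Z:::
:::::::::
gen 20: :::::::::
:::::::::
:::ZZ::::
::Z::Z:::
:::Z:Z:::
::v::::::
gen 21: :::::::::
:::::::::
:::ZZ::::
::Z::Z:::
:::Z:Z:::
:<Z::::::
gen 22: :::::::::
:::::::::
:::ZZ::::
::Z::Z:::
:^:Z:Z:::
:ZZ::::::
gen 23: :::::::::
:::::::::
:::ZZ::::
::Z::Z:::
:Z>Z:Z:::
:ZZ::::::
gen 24: :::::::::
:::::::::
:::ZZ::::
::Z::Z:::
:ZZZ:Z:::
:Zv::::::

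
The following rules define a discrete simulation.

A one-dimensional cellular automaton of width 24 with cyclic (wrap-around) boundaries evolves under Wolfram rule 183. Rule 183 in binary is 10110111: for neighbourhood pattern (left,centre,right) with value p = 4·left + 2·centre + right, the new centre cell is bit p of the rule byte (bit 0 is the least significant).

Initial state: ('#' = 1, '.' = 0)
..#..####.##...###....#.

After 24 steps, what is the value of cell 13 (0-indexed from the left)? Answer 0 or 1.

1

[0] ..#..####.##...###....#.
[1] #####.##.#..###.#.######
[2] ####.#..####.#.###.#####
[3] ###.####.##.###.#.#.####
[4] ##.#.##.#..#.#.#####.###
[5] #.###..########.###.#.##
[6] .#.#.##.######.#.#.###.#
[7] #####..#.####.#####.#.##
[8] ####.####.##.#.###.###.#
[9] ###.#.##.#..###.#.#.#.#.
[10] .#.###..####.#.#########
[11] ###.#.##.##.###.#######.
[12] .#.###..#..#.#.#.#####.#
[13] ###.#.###########.###.##
[14] ##.###.#########.#.#.#.#
[15] #.#.#.#.#######.#######.
[16] ########.#####.#.#####.#
[17] #######.#.###.###.###.#.
[18] .#####.###.#.#.#.#.#.###
[19] #.###.#.#.###########.#.
[20] ##.#.#####.#########.###
[21] #.###.###.#.#######.#.##
[22] .#.#.#.#.###.#####.###.#
[23] #########.#.#.###.#.#.##
[24] ########.#####.#.#####.#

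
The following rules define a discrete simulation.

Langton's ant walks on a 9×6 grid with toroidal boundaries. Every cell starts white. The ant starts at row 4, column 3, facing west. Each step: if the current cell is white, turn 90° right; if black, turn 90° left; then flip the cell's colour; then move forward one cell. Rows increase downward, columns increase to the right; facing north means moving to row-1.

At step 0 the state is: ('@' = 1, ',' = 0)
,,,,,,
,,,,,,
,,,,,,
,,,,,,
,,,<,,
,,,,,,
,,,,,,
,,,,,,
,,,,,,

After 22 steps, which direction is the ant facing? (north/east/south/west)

0) ,,,,,,
,,,,,,
,,,,,,
,,,,,,
,,,<,,
,,,,,,
,,,,,,
,,,,,,
,,,,,,
1) ,,,,,,
,,,,,,
,,,,,,
,,,^,,
,,,@,,
,,,,,,
,,,,,,
,,,,,,
,,,,,,
2) ,,,,,,
,,,,,,
,,,,,,
,,,@>,
,,,@,,
,,,,,,
,,,,,,
,,,,,,
,,,,,,
3) ,,,,,,
,,,,,,
,,,,,,
,,,@@,
,,,@v,
,,,,,,
,,,,,,
,,,,,,
,,,,,,
4) ,,,,,,
,,,,,,
,,,,,,
,,,@@,
,,,<@,
,,,,,,
,,,,,,
,,,,,,
,,,,,,
5) ,,,,,,
,,,,,,
,,,,,,
,,,@@,
,,,,@,
,,,v,,
,,,,,,
,,,,,,
,,,,,,
6) ,,,,,,
,,,,,,
,,,,,,
,,,@@,
,,,,@,
,,<@,,
,,,,,,
,,,,,,
,,,,,,
7) ,,,,,,
,,,,,,
,,,,,,
,,,@@,
,,^,@,
,,@@,,
,,,,,,
,,,,,,
,,,,,,
8) ,,,,,,
,,,,,,
,,,,,,
,,,@@,
,,@>@,
,,@@,,
,,,,,,
,,,,,,
,,,,,,
9) ,,,,,,
,,,,,,
,,,,,,
,,,@@,
,,@@@,
,,@v,,
,,,,,,
,,,,,,
,,,,,,
10) ,,,,,,
,,,,,,
,,,,,,
,,,@@,
,,@@@,
,,@,>,
,,,,,,
,,,,,,
,,,,,,
11) ,,,,,,
,,,,,,
,,,,,,
,,,@@,
,,@@@,
,,@,@,
,,,,v,
,,,,,,
,,,,,,
12) ,,,,,,
,,,,,,
,,,,,,
,,,@@,
,,@@@,
,,@,@,
,,,<@,
,,,,,,
,,,,,,
13) ,,,,,,
,,,,,,
,,,,,,
,,,@@,
,,@@@,
,,@^@,
,,,@@,
,,,,,,
,,,,,,
14) ,,,,,,
,,,,,,
,,,,,,
,,,@@,
,,@@@,
,,@@>,
,,,@@,
,,,,,,
,,,,,,
15) ,,,,,,
,,,,,,
,,,,,,
,,,@@,
,,@@^,
,,@@,,
,,,@@,
,,,,,,
,,,,,,
16) ,,,,,,
,,,,,,
,,,,,,
,,,@@,
,,@<,,
,,@@,,
,,,@@,
,,,,,,
,,,,,,
17) ,,,,,,
,,,,,,
,,,,,,
,,,@@,
,,@,,,
,,@v,,
,,,@@,
,,,,,,
,,,,,,
18) ,,,,,,
,,,,,,
,,,,,,
,,,@@,
,,@,,,
,,@,>,
,,,@@,
,,,,,,
,,,,,,
19) ,,,,,,
,,,,,,
,,,,,,
,,,@@,
,,@,,,
,,@,@,
,,,@v,
,,,,,,
,,,,,,
20) ,,,,,,
,,,,,,
,,,,,,
,,,@@,
,,@,,,
,,@,@,
,,,@,>
,,,,,,
,,,,,,
21) ,,,,,,
,,,,,,
,,,,,,
,,,@@,
,,@,,,
,,@,@,
,,,@,@
,,,,,v
,,,,,,
22) ,,,,,,
,,,,,,
,,,,,,
,,,@@,
,,@,,,
,,@,@,
,,,@,@
,,,,<@
,,,,,,

west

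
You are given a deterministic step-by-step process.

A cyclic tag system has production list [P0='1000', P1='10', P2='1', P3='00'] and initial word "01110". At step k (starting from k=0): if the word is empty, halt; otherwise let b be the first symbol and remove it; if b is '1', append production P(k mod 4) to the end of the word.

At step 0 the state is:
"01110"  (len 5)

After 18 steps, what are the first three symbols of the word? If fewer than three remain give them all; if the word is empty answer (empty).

0) "01110"  (len 5)
1) "1110"  (len 4)
2) "11010"  (len 5)
3) "10101"  (len 5)
4) "010100"  (len 6)
5) "10100"  (len 5)
6) "010010"  (len 6)
7) "10010"  (len 5)
8) "001000"  (len 6)
9) "01000"  (len 5)
10) "1000"  (len 4)
11) "0001"  (len 4)
12) "001"  (len 3)
13) "01"  (len 2)
14) "1"  (len 1)
15) "1"  (len 1)
16) "00"  (len 2)
17) "0"  (len 1)
18) (halted — word empty)

(empty)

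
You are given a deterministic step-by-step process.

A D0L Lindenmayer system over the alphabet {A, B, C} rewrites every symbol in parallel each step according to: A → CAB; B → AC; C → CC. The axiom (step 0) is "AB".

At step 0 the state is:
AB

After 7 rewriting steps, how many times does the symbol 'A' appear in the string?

34

k=0  AB
k=1  CABAC
k=2  CCCABACCABCC
k=3  CCCCCCCABACCABCCCCCABACCCCC
k=4  CCCCCCCCCCCCCCCABACCABCCCCCABACCCCCCCCCCCCABACCABCCCCCCCCCC
k=5  CCCCCCCCCCCCCCCCCCCCCCCCCCCCCCCABACCABCCCCCABACCCCCCCCCCCC…CCCCCCCCCCCCCCCCCCCCCCABACCABCCCCCABACCCCCCCCCCCCCCCCCCCCC  (len 126)
k=6  CCCCCCCCCCCCCCCCCCCCCCCCCCCCCCCCCCCCCCCCCCCCCCCCCCCCCCCCCC…CCCCCCCCCABACCABCCCCCCCCCCCCCCCCCCCCCCCCCCCCCCCCCCCCCCCCCC  (len 265)
k=7  CCCCCCCCCCCCCCCCCCCCCCCCCCCCCCCCCCCCCCCCCCCCCCCCCCCCCCCCCC…CCCCCCCCCCCCCCCCCCCCCCCCCCCCCCCCCCCCCCCCCCCCCCCCCCCCCCCCCC  (len 551)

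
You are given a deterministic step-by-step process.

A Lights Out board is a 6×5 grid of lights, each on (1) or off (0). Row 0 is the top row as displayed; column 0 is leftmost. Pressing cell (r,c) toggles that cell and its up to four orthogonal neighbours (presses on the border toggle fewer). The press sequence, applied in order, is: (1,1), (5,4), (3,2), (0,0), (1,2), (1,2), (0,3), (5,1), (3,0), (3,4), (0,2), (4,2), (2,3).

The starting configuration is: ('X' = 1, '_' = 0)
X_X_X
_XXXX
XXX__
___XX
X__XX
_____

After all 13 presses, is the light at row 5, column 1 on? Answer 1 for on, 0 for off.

k=0  X_X_X
_XXXX
XXX__
___XX
X__XX
_____
k=1  XXX_X
X__XX
X_X__
___XX
X__XX
_____
k=2  XXX_X
X__XX
X_X__
___XX
X__X_
___XX
k=3  XXX_X
X__XX
X____
_XX_X
X_XX_
___XX
k=4  __X_X
___XX
X____
_XX_X
X_XX_
___XX
k=5  ____X
_XX_X
X_X__
_XX_X
X_XX_
___XX
k=6  __X_X
___XX
X____
_XX_X
X_XX_
___XX
k=7  ___X_
____X
X____
_XX_X
X_XX_
___XX
k=8  ___X_
____X
X____
_XX_X
XXXX_
XXXXX
k=9  ___X_
____X
_____
X_X_X
_XXX_
XXXXX
k=10  ___X_
____X
____X
X_XX_
_XXXX
XXXXX
k=11  _XX__
__X_X
____X
X_XX_
_XXXX
XXXXX
k=12  _XX__
__X_X
____X
X__X_
____X
XX_XX
k=13  _XX__
__XXX
__XX_
X____
____X
XX_XX

1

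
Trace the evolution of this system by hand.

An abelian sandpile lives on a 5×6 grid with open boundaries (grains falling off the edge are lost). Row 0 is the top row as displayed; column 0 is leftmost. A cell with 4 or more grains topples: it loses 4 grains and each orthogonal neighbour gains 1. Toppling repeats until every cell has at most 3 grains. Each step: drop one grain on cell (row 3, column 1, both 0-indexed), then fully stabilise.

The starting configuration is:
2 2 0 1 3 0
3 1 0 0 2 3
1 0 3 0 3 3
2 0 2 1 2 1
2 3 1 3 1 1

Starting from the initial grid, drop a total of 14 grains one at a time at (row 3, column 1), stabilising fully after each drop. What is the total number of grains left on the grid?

[0] 2 2 0 1 3 0
3 1 0 0 2 3
1 0 3 0 3 3
2 0 2 1 2 1
2 3 1 3 1 1
[1] 2 2 0 1 3 0
3 1 0 0 2 3
1 0 3 0 3 3
2 1 2 1 2 1
2 3 1 3 1 1
[2] 2 2 0 1 3 0
3 1 0 0 2 3
1 0 3 0 3 3
2 2 2 1 2 1
2 3 1 3 1 1
[3] 2 2 0 1 3 0
3 1 0 0 2 3
1 0 3 0 3 3
2 3 2 1 2 1
2 3 1 3 1 1
[4] 2 2 0 1 3 0
3 1 0 0 2 3
1 1 3 0 3 3
3 1 3 1 2 1
3 0 2 3 1 1
[5] 2 2 0 1 3 0
3 1 0 0 2 3
1 1 3 0 3 3
3 2 3 1 2 1
3 0 2 3 1 1
[6] 2 2 0 1 3 0
3 1 0 0 2 3
1 1 3 0 3 3
3 3 3 1 2 1
3 0 2 3 1 1
[7] 2 2 0 1 3 0
3 1 1 0 2 3
2 3 0 1 3 3
1 2 1 2 2 1
0 2 3 3 1 1
[8] 2 2 0 1 3 0
3 1 1 0 2 3
2 3 0 1 3 3
1 3 1 2 2 1
0 2 3 3 1 1
[9] 2 2 0 1 3 0
3 2 1 0 2 3
3 0 1 1 3 3
2 1 2 2 2 1
0 3 3 3 1 1
[10] 2 2 0 1 3 0
3 2 1 0 2 3
3 0 1 1 3 3
2 2 2 2 2 1
0 3 3 3 1 1
[11] 2 2 0 1 3 0
3 2 1 0 2 3
3 0 1 1 3 3
2 3 2 2 2 1
0 3 3 3 1 1
[12] 2 2 0 1 3 0
3 2 1 0 2 3
3 1 2 2 3 3
3 2 1 0 3 1
1 1 2 1 2 1
[13] 2 2 0 1 3 0
3 2 1 0 2 3
3 1 2 2 3 3
3 3 1 0 3 1
1 1 2 1 2 1
[14] 3 2 0 1 3 0
0 3 1 0 2 3
1 3 2 2 3 3
1 1 2 0 3 1
2 2 2 1 2 1

50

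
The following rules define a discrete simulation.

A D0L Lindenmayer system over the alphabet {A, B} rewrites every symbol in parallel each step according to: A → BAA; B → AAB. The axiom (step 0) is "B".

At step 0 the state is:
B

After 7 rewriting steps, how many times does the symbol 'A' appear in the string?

1458

t=0: B
t=1: AAB
t=2: BAABAAAAB
t=3: AABBAABAAAABBAABAABAABAAAAB
t=4: BAABAAAABAABBAABAAAABBAABAABAABAAAABAABBAABAAAABBAABAAAABBAABAAAABBAABAABAABAAAAB
t=5: AABBAABAAAABBAABAABAABAAAABBAABAAAABAABBAABAAAABBAABAABAAB…ABAABAABAAAABAABBAABAAAABBAABAAAABBAABAAAABBAABAABAABAAAAB  (len 243)
t=6: BAABAAAABAABBAABAAAABBAABAABAABAAAABAABBAABAAAABBAABAAAABB…ABAABAABAAAABAABBAABAAAABBAABAAAABBAABAAAABBAABAABAABAAAAB  (len 729)
t=7: AABBAABAAAABBAABAABAABAAAABBAABAAAABAABBAABAAAABBAABAABAAB…ABAABAABAAAABAABBAABAAAABBAABAAAABBAABAAAABBAABAABAABAAAAB  (len 2187)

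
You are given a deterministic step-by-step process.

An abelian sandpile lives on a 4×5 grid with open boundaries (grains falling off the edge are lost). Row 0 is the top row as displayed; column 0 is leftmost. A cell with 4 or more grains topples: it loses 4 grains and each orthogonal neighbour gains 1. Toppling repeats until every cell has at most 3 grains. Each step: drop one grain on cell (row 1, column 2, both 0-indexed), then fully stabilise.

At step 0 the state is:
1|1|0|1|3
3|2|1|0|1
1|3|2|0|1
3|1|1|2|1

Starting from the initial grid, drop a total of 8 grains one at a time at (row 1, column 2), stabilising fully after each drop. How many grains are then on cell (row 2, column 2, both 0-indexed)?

1

t=0: 1|1|0|1|3
3|2|1|0|1
1|3|2|0|1
3|1|1|2|1
t=1: 1|1|0|1|3
3|2|2|0|1
1|3|2|0|1
3|1|1|2|1
t=2: 1|1|0|1|3
3|2|3|0|1
1|3|2|0|1
3|1|1|2|1
t=3: 1|1|1|1|3
3|3|0|1|1
1|3|3|0|1
3|1|1|2|1
t=4: 1|1|1|1|3
3|3|1|1|1
1|3|3|0|1
3|1|1|2|1
t=5: 1|1|1|1|3
3|3|2|1|1
1|3|3|0|1
3|1|1|2|1
t=6: 1|1|1|1|3
3|3|3|1|1
1|3|3|0|1
3|1|1|2|1
t=7: 2|2|2|1|3
0|2|2|2|1
3|1|1|1|1
3|2|2|2|1
t=8: 2|2|2|1|3
0|2|3|2|1
3|1|1|1|1
3|2|2|2|1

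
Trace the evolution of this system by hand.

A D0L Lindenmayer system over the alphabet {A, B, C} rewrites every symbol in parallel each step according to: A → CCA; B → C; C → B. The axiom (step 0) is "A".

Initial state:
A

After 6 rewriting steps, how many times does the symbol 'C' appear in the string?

[0] A
[1] CCA
[2] BBCCA
[3] CCBBCCA
[4] BBCCBBCCA
[5] CCBBCCBBCCA
[6] BBCCBBCCBBCCA

6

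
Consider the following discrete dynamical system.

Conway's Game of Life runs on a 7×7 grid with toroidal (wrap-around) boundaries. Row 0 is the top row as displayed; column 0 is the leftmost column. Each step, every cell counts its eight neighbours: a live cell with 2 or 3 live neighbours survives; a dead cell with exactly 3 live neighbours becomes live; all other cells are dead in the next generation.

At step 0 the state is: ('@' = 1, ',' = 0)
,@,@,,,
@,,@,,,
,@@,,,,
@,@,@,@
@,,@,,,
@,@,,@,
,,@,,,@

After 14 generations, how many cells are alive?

6

0) ,@,@,,,
@,,@,,,
,@@,,,,
@,@,@,@
@,,@,,,
@,@,,@,
,,@,,,@
1) @@,@,,,
@,,@,,,
,,@,,,@
@,@,,,@
@,@@@@,
@,@@,,,
@,@@,,@
2) ,,,@@,,
@,,@,,@
,,@@,,@
@,@,@,,
@,,,@@,
@,,,,@,
,,,,@,@
3) @,,@@,@
@,,,,@@
,,@,@@@
@,@,@,,
@,,@@@,
@,,,,,,
,,,@@,@
4) ,,,@,,,
,@,,,,,
,,,,@,,
@,@,,,,
@,,@@@,
@,,,,,,
,,,@@,@
5) ,,@@@,,
,,,,,,,
,@,,,,,
,@,,,@@
@,,@@,,
@,,,,,,
,,,@@,,
6) ,,@,@,,
,,@@,,,
@,,,,,,
,@@,@@@
@@,,@@,
,,,,,,,
,,@,@,,
7) ,@@,@,,
,@@@,,,
@,,,@@@
,,@@@,,
@@@@@,,
,@,@@@,
,,,,,,,
8) ,@,,,,,
,,,,,,@
@,,,,@@
,,,,,,,
@,,,,,,
@@,,,@,
,@,,,@,
9) @,,,,,,
,,,,,@@
@,,,,@@
@,,,,,,
@@,,,,@
@@,,,,,
,@@,,,@
10) @@,,,@,
,,,,,@,
@,,,,@,
,,,,,@,
,,,,,,@
,,,,,,,
,,@,,,@
11) @@,,,@,
@@,,@@,
,,,,@@,
,,,,,@,
,,,,,,,
,,,,,,,
@@,,,,@
12) ,,@,@@,
@@,,,,,
,,,,,,,
,,,,@@,
,,,,,,,
@,,,,,,
,@,,,,@
13) ,,@,,@@
,@,,,,,
,,,,,,,
,,,,,,,
,,,,,,,
@,,,,,,
@@,,,@@
14) ,,@,,@,
,,,,,,,
,,,,,,,
,,,,,,,
,,,,,,,
@@,,,,,
,@,,,@,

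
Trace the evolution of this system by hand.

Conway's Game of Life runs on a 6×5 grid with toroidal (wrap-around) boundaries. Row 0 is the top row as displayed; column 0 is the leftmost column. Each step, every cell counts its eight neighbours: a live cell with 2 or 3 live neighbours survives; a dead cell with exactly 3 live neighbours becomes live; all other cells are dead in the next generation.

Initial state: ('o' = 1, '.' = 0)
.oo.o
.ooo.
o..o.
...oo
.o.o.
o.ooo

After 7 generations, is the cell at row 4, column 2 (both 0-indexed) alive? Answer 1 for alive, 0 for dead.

t=0: .oo.o
.ooo.
o..o.
...oo
.o.o.
o.ooo
t=1: .....
.....
oo...
o..o.
.o...
.....
t=2: .....
.....
oo..o
o.o.o
.....
.....
t=3: .....
o....
.o.oo
...oo
.....
.....
t=4: .....
o...o
..oo.
o.ooo
.....
.....
t=5: .....
...oo
..o..
.oo.o
...oo
.....
t=6: .....
...o.
ooo.o
ooo.o
o.ooo
.....
t=7: .....
ooooo
.....
.....
..o..
...oo

1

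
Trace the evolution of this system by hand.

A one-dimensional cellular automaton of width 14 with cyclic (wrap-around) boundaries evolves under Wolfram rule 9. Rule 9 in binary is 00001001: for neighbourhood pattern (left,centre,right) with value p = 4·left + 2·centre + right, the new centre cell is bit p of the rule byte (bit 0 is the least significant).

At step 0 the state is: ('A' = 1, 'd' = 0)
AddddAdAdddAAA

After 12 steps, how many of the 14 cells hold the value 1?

5

gen 0: AddddAdAdddAAA
gen 1: ddAAdddddAdAdd
gen 2: AdAddAAAdddddA
gen 3: dddddAdddAAAdA
gen 4: dAAAdddAdAdddd
gen 5: dAdddAdddddAAA
gen 6: dddAdddAAAdAdd
gen 7: AAdddAdAdddddA
gen 8: dddAdddddAAAdA
gen 9: dAdddAAAdAdddd
gen 10: dddAdAdddddAAA
gen 11: dAdddddAAAdAdd
gen 12: dddAAAdAdddddA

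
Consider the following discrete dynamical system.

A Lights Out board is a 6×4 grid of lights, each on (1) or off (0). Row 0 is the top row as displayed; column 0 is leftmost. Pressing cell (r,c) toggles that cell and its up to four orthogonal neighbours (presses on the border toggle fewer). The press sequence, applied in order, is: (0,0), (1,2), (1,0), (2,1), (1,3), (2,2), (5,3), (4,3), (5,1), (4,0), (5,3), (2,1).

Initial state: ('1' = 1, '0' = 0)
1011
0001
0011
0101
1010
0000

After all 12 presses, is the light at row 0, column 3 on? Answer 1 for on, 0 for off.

t=0: 1011
0001
0011
0101
1010
0000
t=1: 0111
1001
0011
0101
1010
0000
t=2: 0101
1110
0001
0101
1010
0000
t=3: 1101
0010
1001
0101
1010
0000
t=4: 1101
0110
0111
0001
1010
0000
t=5: 1100
0101
0110
0001
1010
0000
t=6: 1100
0111
0001
0011
1010
0000
t=7: 1100
0111
0001
0011
1011
0011
t=8: 1100
0111
0001
0010
1000
0010
t=9: 1100
0111
0001
0010
1100
1100
t=10: 1100
0111
0001
1010
0000
0100
t=11: 1100
0111
0001
1010
0001
0111
t=12: 1100
0011
1111
1110
0001
0111

0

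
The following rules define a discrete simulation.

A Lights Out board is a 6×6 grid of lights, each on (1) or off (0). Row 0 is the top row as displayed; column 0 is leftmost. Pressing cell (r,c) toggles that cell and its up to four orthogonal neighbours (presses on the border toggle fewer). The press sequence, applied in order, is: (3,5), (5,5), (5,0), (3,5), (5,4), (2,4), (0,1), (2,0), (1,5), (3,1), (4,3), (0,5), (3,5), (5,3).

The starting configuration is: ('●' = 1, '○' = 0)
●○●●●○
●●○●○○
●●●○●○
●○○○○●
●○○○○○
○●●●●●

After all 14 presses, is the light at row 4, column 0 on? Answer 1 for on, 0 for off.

0

k=0  ●○●●●○
●●○●○○
●●●○●○
●○○○○●
●○○○○○
○●●●●●
k=1  ●○●●●○
●●○●○○
●●●○●●
●○○○●○
●○○○○●
○●●●●●
k=2  ●○●●●○
●●○●○○
●●●○●●
●○○○●○
●○○○○○
○●●●○○
k=3  ●○●●●○
●●○●○○
●●●○●●
●○○○●○
○○○○○○
●○●●○○
k=4  ●○●●●○
●●○●○○
●●●○●○
●○○○○●
○○○○○●
●○●●○○
k=5  ●○●●●○
●●○●○○
●●●○●○
●○○○○●
○○○○●●
●○●○●●
k=6  ●○●●●○
●●○●●○
●●●●○●
●○○○●●
○○○○●●
●○●○●●
k=7  ○●○●●○
●○○●●○
●●●●○●
●○○○●●
○○○○●●
●○●○●●
k=8  ○●○●●○
○○○●●○
○○●●○●
○○○○●●
○○○○●●
●○●○●●
k=9  ○●○●●●
○○○●○●
○○●●○○
○○○○●●
○○○○●●
●○●○●●
k=10  ○●○●●●
○○○●○●
○●●●○○
●●●○●●
○●○○●●
●○●○●●
k=11  ○●○●●●
○○○●○●
○●●●○○
●●●●●●
○●●●○●
●○●●●●
k=12  ○●○●○○
○○○●○○
○●●●○○
●●●●●●
○●●●○●
●○●●●●
k=13  ○●○●○○
○○○●○○
○●●●○●
●●●●○○
○●●●○○
●○●●●●
k=14  ○●○●○○
○○○●○○
○●●●○●
●●●●○○
○●●○○○
●○○○○●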